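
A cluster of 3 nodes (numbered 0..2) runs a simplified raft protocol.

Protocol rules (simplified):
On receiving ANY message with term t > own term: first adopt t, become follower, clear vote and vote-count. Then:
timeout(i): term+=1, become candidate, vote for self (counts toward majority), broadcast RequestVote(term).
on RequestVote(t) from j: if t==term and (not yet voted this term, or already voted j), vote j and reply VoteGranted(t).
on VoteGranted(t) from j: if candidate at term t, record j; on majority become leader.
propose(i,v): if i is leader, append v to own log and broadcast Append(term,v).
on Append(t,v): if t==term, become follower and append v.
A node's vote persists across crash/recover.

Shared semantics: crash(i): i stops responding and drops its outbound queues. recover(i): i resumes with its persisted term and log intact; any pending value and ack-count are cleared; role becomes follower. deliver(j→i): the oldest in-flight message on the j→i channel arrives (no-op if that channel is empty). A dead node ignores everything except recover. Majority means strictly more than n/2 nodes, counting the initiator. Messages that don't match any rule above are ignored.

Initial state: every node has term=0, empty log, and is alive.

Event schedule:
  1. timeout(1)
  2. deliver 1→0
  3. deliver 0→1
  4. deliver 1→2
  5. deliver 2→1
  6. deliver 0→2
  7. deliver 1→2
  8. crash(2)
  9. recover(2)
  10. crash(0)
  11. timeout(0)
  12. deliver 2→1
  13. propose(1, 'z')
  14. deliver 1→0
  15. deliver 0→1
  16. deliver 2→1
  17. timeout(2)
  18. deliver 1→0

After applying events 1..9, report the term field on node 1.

1

after 1 — timeout(1): n1:cand/t1/[-]
after 2 — deliver 1→0: n0:foll/t1/[-]
after 3 — deliver 0→1: n1:lead/t1/[-]
after 4 — deliver 1→2: n2:foll/t1/[-]
after 5 — deliver 2→1: ·
after 6 — deliver 0→2: ·
after 7 — deliver 1→2: ·
after 8 — crash(2): n2:✗foll/t1/[-]
after 9 — recover(2): n2:foll/t1/[-]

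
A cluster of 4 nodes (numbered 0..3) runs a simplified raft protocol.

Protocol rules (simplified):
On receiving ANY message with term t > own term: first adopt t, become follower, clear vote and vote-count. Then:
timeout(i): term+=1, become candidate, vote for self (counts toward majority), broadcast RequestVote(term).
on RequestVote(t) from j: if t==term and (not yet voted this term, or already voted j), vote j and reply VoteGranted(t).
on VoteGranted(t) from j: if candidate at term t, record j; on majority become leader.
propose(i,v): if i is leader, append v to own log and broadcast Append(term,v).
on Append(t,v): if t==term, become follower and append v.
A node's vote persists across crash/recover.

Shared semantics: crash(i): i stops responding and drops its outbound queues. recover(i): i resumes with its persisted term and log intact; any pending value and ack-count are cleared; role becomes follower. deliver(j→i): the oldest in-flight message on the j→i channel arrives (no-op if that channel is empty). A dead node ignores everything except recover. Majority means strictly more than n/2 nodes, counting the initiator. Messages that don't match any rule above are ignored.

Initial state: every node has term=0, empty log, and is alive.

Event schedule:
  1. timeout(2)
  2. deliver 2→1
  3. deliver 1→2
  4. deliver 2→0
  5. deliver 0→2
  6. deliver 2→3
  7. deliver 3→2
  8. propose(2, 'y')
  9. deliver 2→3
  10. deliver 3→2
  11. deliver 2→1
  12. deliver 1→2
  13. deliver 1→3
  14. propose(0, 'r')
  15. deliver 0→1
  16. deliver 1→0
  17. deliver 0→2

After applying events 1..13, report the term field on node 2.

1

step 1 timeout(2): 2={cand,t=1,log=-}
step 2 deliver 2→1: 1={foll,t=1,log=-}
step 3 deliver 1→2: —
step 4 deliver 2→0: 0={foll,t=1,log=-}
step 5 deliver 0→2: 2={lead,t=1,log=-}
step 6 deliver 2→3: 3={foll,t=1,log=-}
step 7 deliver 3→2: —
step 8 propose(2,'y'): 2={lead,t=1,log=y}
step 9 deliver 2→3: 3={foll,t=1,log=y}
step 10 deliver 3→2: —
step 11 deliver 2→1: 1={foll,t=1,log=y}
step 12 deliver 1→2: —
step 13 deliver 1→3: —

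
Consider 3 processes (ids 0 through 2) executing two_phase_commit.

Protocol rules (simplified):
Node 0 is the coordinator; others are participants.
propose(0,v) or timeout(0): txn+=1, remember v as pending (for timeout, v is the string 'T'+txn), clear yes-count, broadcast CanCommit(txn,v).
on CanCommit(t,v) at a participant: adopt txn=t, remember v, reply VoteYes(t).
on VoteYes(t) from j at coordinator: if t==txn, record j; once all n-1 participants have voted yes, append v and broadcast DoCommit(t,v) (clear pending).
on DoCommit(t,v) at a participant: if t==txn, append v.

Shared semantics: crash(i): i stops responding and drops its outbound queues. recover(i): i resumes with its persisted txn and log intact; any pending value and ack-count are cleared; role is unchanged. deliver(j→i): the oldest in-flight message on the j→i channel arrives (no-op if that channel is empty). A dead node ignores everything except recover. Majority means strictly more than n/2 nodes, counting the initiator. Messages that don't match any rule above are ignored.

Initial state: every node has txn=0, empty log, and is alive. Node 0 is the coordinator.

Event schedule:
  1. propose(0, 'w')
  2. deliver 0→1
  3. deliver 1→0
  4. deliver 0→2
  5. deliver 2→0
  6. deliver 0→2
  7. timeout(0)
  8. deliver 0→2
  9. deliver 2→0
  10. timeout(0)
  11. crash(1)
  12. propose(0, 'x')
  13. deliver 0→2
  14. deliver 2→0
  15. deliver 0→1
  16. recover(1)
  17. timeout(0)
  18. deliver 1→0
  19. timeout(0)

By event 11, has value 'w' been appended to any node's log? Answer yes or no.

yes

after 1 — propose(0,'w'): n0:coor/t1/[-]
after 2 — deliver 0→1: n1:part/t1/[-]
after 3 — deliver 1→0: ·
after 4 — deliver 0→2: n2:part/t1/[-]
after 5 — deliver 2→0: n0:coor/t1/[w]
after 6 — deliver 0→2: n2:part/t1/[w]
after 7 — timeout(0): n0:coor/t2/[w]
after 8 — deliver 0→2: n2:part/t2/[w]
after 9 — deliver 2→0: ·
after 10 — timeout(0): n0:coor/t3/[w]
after 11 — crash(1): n1:✗part/t1/[-]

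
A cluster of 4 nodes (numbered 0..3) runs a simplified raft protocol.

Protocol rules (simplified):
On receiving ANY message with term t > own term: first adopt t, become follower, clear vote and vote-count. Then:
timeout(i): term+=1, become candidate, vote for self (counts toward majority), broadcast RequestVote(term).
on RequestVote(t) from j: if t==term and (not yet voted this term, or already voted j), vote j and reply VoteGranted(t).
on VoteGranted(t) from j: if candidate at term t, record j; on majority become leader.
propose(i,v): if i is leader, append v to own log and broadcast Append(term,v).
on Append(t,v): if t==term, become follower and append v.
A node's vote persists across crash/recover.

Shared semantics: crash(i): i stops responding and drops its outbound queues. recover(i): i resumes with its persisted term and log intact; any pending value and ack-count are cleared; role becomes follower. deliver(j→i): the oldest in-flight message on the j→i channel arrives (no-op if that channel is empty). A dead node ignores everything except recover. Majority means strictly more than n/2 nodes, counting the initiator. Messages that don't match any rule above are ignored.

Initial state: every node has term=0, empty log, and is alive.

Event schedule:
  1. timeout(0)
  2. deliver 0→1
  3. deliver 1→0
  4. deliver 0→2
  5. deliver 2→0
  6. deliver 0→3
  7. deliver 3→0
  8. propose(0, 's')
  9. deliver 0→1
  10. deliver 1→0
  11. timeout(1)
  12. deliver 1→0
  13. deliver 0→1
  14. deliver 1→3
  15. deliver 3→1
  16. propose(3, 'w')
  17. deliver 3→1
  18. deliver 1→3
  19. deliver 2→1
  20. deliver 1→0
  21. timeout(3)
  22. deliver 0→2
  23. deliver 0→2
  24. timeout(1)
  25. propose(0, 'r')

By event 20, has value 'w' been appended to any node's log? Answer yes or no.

step 1 timeout(0): 0={cand,t=1,log=-}
step 2 deliver 0→1: 1={foll,t=1,log=-}
step 3 deliver 1→0: —
step 4 deliver 0→2: 2={foll,t=1,log=-}
step 5 deliver 2→0: 0={lead,t=1,log=-}
step 6 deliver 0→3: 3={foll,t=1,log=-}
step 7 deliver 3→0: —
step 8 propose(0,'s'): 0={lead,t=1,log=s}
step 9 deliver 0→1: 1={foll,t=1,log=s}
step 10 deliver 1→0: —
step 11 timeout(1): 1={cand,t=2,log=s}
step 12 deliver 1→0: 0={foll,t=2,log=s}
step 13 deliver 0→1: —
step 14 deliver 1→3: 3={foll,t=2,log=-}
step 15 deliver 3→1: 1={lead,t=2,log=s}
step 16 propose(3,'w'): —
step 17 deliver 3→1: —
step 18 deliver 1→3: —
step 19 deliver 2→1: —
step 20 deliver 1→0: —

no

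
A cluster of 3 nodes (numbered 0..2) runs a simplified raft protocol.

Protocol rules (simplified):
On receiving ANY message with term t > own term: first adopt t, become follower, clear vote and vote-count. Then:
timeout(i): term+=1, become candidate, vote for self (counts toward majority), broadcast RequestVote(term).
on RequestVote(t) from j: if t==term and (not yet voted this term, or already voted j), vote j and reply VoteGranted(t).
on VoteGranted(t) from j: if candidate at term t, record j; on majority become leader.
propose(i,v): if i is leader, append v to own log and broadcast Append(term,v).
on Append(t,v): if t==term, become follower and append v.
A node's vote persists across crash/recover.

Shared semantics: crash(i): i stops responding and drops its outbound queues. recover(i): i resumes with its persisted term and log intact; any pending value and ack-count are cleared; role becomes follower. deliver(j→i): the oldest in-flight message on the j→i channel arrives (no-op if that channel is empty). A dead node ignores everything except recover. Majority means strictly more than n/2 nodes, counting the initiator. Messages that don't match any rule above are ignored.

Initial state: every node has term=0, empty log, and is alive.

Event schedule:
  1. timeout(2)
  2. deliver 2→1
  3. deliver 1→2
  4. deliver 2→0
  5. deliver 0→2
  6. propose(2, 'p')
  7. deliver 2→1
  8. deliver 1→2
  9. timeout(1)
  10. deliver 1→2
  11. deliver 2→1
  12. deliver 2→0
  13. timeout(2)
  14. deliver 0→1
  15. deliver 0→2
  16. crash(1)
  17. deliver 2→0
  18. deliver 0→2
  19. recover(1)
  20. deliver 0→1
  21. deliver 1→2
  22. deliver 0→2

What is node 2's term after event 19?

3

step 1 timeout(2): 2={cand,t=1,log=-}
step 2 deliver 2→1: 1={foll,t=1,log=-}
step 3 deliver 1→2: 2={lead,t=1,log=-}
step 4 deliver 2→0: 0={foll,t=1,log=-}
step 5 deliver 0→2: —
step 6 propose(2,'p'): 2={lead,t=1,log=p}
step 7 deliver 2→1: 1={foll,t=1,log=p}
step 8 deliver 1→2: —
step 9 timeout(1): 1={cand,t=2,log=p}
step 10 deliver 1→2: 2={foll,t=2,log=p}
step 11 deliver 2→1: 1={lead,t=2,log=p}
step 12 deliver 2→0: 0={foll,t=1,log=p}
step 13 timeout(2): 2={cand,t=3,log=p}
step 14 deliver 0→1: —
step 15 deliver 0→2: —
step 16 crash(1): 1={✗lead,t=2,log=p}
step 17 deliver 2→0: 0={foll,t=3,log=p}
step 18 deliver 0→2: 2={lead,t=3,log=p}
step 19 recover(1): 1={foll,t=2,log=p}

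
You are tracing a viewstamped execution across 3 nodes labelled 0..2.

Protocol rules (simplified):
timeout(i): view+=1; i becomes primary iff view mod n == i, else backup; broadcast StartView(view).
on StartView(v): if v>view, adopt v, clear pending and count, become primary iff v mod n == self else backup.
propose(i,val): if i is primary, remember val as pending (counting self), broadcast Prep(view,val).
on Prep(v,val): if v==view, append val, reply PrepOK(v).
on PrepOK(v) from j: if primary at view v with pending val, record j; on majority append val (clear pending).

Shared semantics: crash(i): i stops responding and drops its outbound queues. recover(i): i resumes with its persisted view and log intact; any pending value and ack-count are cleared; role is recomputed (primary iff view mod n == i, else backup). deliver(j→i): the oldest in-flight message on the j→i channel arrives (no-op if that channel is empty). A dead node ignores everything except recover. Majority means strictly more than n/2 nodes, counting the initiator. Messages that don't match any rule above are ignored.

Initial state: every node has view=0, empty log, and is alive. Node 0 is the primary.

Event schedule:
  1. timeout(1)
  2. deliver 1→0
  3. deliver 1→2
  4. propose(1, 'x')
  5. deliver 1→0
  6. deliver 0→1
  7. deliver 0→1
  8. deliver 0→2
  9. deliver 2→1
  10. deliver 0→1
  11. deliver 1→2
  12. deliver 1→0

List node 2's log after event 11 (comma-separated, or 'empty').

[1] timeout(1) → N1(prim v1 [-])
[2] deliver 1→0 → N0(back v1 [-])
[3] deliver 1→2 → N2(back v1 [-])
[4] propose(1,'x') → ∅
[5] deliver 1→0 → N0(back v1 [x])
[6] deliver 0→1 → N1(prim v1 [x])
[7] deliver 0→1 → ∅
[8] deliver 0→2 → ∅
[9] deliver 2→1 → ∅
[10] deliver 0→1 → ∅
[11] deliver 1→2 → N2(back v1 [x])

x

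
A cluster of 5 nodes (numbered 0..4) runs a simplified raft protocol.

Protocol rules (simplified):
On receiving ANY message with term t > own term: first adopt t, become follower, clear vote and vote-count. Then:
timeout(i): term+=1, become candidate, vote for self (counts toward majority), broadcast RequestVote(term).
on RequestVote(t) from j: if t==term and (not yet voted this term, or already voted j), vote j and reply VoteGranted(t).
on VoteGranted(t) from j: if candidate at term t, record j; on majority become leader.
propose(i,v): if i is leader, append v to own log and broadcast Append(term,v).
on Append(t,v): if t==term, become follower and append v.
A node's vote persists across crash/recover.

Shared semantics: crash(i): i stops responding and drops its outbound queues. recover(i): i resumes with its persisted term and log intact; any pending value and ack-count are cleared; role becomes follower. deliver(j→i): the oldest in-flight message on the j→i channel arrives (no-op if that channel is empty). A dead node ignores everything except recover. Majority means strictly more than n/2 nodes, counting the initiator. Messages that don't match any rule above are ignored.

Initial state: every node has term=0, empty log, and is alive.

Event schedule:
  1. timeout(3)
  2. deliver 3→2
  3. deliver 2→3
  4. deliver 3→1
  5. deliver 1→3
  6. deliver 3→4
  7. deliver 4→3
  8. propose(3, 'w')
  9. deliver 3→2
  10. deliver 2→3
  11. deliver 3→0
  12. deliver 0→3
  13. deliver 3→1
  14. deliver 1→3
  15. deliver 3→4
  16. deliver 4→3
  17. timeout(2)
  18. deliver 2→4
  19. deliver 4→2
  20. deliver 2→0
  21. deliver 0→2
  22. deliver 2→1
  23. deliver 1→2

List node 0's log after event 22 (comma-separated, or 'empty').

empty

1. timeout(3):  <3:cand t1 ->
2. deliver 3→2:  <2:foll t1 ->
3. deliver 2→3:  nop
4. deliver 3→1:  <1:foll t1 ->
5. deliver 1→3:  <3:lead t1 ->
6. deliver 3→4:  <4:foll t1 ->
7. deliver 4→3:  nop
8. propose(3,'w'):  <3:lead t1 w>
9. deliver 3→2:  <2:foll t1 w>
10. deliver 2→3:  nop
11. deliver 3→0:  <0:foll t1 ->
12. deliver 0→3:  nop
13. deliver 3→1:  <1:foll t1 w>
14. deliver 1→3:  nop
15. deliver 3→4:  <4:foll t1 w>
16. deliver 4→3:  nop
17. timeout(2):  <2:cand t2 w>
18. deliver 2→4:  <4:foll t2 w>
19. deliver 4→2:  nop
20. deliver 2→0:  <0:foll t2 ->
21. deliver 0→2:  <2:lead t2 w>
22. deliver 2→1:  <1:foll t2 w>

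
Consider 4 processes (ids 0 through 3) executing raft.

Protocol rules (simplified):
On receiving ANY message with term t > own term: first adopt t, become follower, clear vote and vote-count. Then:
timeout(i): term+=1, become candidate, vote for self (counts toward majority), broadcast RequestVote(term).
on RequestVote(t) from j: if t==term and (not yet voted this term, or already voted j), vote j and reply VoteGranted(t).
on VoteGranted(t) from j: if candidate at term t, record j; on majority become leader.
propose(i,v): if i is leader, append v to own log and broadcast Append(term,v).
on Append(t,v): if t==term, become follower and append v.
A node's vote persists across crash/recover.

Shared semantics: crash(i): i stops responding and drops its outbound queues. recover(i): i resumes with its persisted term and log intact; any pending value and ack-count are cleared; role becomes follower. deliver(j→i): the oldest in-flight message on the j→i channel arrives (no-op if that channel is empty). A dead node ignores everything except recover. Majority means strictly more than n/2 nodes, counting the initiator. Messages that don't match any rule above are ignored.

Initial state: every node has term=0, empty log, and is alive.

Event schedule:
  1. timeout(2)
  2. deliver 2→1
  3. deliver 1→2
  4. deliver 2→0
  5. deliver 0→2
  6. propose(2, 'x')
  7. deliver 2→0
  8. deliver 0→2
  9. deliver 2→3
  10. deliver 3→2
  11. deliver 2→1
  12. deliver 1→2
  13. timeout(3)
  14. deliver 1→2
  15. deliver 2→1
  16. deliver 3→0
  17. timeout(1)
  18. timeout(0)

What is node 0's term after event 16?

step 1 timeout(2): 2={cand,t=1,log=-}
step 2 deliver 2→1: 1={foll,t=1,log=-}
step 3 deliver 1→2: —
step 4 deliver 2→0: 0={foll,t=1,log=-}
step 5 deliver 0→2: 2={lead,t=1,log=-}
step 6 propose(2,'x'): 2={lead,t=1,log=x}
step 7 deliver 2→0: 0={foll,t=1,log=x}
step 8 deliver 0→2: —
step 9 deliver 2→3: 3={foll,t=1,log=-}
step 10 deliver 3→2: —
step 11 deliver 2→1: 1={foll,t=1,log=x}
step 12 deliver 1→2: —
step 13 timeout(3): 3={cand,t=2,log=-}
step 14 deliver 1→2: —
step 15 deliver 2→1: —
step 16 deliver 3→0: 0={foll,t=2,log=x}

2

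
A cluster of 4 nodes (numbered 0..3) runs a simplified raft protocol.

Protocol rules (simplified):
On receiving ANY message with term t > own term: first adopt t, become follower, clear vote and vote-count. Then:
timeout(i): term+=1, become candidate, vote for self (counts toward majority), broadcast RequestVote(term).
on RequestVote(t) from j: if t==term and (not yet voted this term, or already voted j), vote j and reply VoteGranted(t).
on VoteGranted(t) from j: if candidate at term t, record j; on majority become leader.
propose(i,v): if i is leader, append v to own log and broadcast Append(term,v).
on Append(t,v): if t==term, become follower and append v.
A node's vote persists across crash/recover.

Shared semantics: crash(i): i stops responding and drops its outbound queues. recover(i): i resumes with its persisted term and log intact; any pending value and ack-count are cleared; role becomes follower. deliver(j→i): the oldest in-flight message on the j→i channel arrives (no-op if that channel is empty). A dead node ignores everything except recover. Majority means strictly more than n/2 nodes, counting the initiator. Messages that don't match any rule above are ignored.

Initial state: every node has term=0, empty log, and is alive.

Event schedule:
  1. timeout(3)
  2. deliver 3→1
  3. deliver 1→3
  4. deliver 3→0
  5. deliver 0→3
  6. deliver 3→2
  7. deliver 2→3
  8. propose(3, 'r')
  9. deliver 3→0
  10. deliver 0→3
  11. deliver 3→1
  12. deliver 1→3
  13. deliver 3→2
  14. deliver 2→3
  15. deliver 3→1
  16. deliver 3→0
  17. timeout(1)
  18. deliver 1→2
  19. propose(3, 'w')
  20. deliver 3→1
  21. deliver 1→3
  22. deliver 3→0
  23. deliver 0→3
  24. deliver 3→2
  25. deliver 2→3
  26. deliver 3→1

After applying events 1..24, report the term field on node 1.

after 1 — timeout(3): n3:cand/t1/[-]
after 2 — deliver 3→1: n1:foll/t1/[-]
after 3 — deliver 1→3: ·
after 4 — deliver 3→0: n0:foll/t1/[-]
after 5 — deliver 0→3: n3:lead/t1/[-]
after 6 — deliver 3→2: n2:foll/t1/[-]
after 7 — deliver 2→3: ·
after 8 — propose(3,'r'): n3:lead/t1/[r]
after 9 — deliver 3→0: n0:foll/t1/[r]
after 10 — deliver 0→3: ·
after 11 — deliver 3→1: n1:foll/t1/[r]
after 12 — deliver 1→3: ·
after 13 — deliver 3→2: n2:foll/t1/[r]
after 14 — deliver 2→3: ·
after 15 — deliver 3→1: ·
after 16 — deliver 3→0: ·
after 17 — timeout(1): n1:cand/t2/[r]
after 18 — deliver 1→2: n2:foll/t2/[r]
after 19 — propose(3,'w'): n3:lead/t1/[r,w]
after 20 — deliver 3→1: ·
after 21 — deliver 1→3: n3:foll/t2/[r,w]
after 22 — deliver 3→0: n0:foll/t1/[r,w]
after 23 — deliver 0→3: ·
after 24 — deliver 3→2: ·

2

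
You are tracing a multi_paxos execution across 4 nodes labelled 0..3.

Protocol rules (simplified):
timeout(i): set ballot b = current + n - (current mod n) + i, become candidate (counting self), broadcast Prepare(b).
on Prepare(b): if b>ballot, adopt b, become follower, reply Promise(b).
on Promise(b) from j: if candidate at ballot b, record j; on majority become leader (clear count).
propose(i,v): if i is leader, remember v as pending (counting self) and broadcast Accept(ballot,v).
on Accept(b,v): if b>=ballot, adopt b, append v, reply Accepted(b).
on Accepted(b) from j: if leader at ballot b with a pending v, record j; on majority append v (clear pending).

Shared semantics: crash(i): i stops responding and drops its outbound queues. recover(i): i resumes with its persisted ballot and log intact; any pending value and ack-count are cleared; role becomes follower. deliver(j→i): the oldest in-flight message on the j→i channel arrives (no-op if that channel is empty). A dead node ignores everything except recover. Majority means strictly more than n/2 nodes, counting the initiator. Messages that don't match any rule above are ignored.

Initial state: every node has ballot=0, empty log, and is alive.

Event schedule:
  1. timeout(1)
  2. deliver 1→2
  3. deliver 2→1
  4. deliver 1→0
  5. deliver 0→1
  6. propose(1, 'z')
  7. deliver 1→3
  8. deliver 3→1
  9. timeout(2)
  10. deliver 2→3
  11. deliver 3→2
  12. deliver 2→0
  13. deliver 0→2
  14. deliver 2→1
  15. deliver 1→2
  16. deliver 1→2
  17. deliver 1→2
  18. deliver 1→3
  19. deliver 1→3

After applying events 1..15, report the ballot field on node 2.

step 1 timeout(1): 1={cand,b=5,log=-}
step 2 deliver 1→2: 2={foll,b=5,log=-}
step 3 deliver 2→1: —
step 4 deliver 1→0: 0={foll,b=5,log=-}
step 5 deliver 0→1: 1={lead,b=5,log=-}
step 6 propose(1,'z'): —
step 7 deliver 1→3: 3={foll,b=5,log=-}
step 8 deliver 3→1: —
step 9 timeout(2): 2={cand,b=10,log=-}
step 10 deliver 2→3: 3={foll,b=10,log=-}
step 11 deliver 3→2: —
step 12 deliver 2→0: 0={foll,b=10,log=-}
step 13 deliver 0→2: 2={lead,b=10,log=-}
step 14 deliver 2→1: 1={foll,b=10,log=-}
step 15 deliver 1→2: —

10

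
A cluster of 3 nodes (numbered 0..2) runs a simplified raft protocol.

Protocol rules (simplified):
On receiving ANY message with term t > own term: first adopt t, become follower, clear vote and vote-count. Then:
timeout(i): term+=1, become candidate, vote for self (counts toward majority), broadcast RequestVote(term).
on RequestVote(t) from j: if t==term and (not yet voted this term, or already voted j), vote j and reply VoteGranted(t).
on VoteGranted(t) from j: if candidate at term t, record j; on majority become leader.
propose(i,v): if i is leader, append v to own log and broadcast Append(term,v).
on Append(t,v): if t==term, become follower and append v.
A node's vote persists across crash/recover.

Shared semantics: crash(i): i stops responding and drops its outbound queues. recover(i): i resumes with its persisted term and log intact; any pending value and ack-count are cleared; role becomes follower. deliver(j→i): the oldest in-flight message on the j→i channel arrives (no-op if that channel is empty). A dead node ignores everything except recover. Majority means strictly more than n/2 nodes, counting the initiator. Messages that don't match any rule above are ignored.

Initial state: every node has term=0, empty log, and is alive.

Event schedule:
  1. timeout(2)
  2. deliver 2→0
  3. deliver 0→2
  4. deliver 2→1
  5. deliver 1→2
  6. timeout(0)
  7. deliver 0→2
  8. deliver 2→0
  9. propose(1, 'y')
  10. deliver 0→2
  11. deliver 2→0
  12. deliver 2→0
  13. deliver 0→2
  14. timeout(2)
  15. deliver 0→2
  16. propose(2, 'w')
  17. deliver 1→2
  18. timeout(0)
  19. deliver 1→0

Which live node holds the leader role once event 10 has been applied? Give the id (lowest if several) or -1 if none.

0

e1 timeout(2): 2[cand,t=1,-]
e2 deliver 2→0: 0[foll,t=1,-]
e3 deliver 0→2: 2[lead,t=1,-]
e4 deliver 2→1: 1[foll,t=1,-]
e5 deliver 1→2: ·
e6 timeout(0): 0[cand,t=2,-]
e7 deliver 0→2: 2[foll,t=2,-]
e8 deliver 2→0: 0[lead,t=2,-]
e9 propose(1,'y'): ·
e10 deliver 0→2: ·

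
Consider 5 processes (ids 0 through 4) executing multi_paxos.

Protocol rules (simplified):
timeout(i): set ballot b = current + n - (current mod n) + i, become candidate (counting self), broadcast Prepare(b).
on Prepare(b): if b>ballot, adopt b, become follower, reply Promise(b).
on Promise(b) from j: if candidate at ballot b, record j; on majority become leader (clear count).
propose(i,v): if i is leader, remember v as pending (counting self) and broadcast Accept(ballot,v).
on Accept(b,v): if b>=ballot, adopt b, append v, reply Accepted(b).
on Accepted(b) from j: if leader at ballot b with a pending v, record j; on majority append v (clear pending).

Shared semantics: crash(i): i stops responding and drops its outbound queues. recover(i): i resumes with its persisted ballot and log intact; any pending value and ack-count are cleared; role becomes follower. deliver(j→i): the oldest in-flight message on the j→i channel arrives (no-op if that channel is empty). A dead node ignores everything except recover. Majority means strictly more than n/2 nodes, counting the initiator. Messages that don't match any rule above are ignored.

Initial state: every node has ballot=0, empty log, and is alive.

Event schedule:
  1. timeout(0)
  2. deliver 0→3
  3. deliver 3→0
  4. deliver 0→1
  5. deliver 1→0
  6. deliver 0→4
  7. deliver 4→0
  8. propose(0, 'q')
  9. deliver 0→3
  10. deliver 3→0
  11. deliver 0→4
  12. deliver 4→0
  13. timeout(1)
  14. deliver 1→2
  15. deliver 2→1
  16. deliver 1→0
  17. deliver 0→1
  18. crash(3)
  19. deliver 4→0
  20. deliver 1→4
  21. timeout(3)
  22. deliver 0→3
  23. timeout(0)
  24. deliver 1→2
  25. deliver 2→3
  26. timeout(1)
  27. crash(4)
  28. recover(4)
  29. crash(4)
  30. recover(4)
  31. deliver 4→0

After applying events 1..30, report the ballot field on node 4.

11

[1] timeout(0) → N0(cand b5 [-])
[2] deliver 0→3 → N3(foll b5 [-])
[3] deliver 3→0 → ∅
[4] deliver 0→1 → N1(foll b5 [-])
[5] deliver 1→0 → N0(lead b5 [-])
[6] deliver 0→4 → N4(foll b5 [-])
[7] deliver 4→0 → ∅
[8] propose(0,'q') → ∅
[9] deliver 0→3 → N3(foll b5 [q])
[10] deliver 3→0 → ∅
[11] deliver 0→4 → N4(foll b5 [q])
[12] deliver 4→0 → N0(lead b5 [q])
[13] timeout(1) → N1(cand b11 [-])
[14] deliver 1→2 → N2(foll b11 [-])
[15] deliver 2→1 → ∅
[16] deliver 1→0 → N0(foll b11 [q])
[17] deliver 0→1 → ∅
[18] crash(3) → N3(✗foll b5 [q])
[19] deliver 4→0 → ∅
[20] deliver 1→4 → N4(foll b11 [q])
[21] timeout(3) → ∅
[22] deliver 0→3 → ∅
[23] timeout(0) → N0(cand b15 [q])
[24] deliver 1→2 → ∅
[25] deliver 2→3 → ∅
[26] timeout(1) → N1(cand b16 [-])
[27] crash(4) → N4(✗foll b11 [q])
[28] recover(4) → N4(foll b11 [q])
[29] crash(4) → N4(✗foll b11 [q])
[30] recover(4) → N4(foll b11 [q])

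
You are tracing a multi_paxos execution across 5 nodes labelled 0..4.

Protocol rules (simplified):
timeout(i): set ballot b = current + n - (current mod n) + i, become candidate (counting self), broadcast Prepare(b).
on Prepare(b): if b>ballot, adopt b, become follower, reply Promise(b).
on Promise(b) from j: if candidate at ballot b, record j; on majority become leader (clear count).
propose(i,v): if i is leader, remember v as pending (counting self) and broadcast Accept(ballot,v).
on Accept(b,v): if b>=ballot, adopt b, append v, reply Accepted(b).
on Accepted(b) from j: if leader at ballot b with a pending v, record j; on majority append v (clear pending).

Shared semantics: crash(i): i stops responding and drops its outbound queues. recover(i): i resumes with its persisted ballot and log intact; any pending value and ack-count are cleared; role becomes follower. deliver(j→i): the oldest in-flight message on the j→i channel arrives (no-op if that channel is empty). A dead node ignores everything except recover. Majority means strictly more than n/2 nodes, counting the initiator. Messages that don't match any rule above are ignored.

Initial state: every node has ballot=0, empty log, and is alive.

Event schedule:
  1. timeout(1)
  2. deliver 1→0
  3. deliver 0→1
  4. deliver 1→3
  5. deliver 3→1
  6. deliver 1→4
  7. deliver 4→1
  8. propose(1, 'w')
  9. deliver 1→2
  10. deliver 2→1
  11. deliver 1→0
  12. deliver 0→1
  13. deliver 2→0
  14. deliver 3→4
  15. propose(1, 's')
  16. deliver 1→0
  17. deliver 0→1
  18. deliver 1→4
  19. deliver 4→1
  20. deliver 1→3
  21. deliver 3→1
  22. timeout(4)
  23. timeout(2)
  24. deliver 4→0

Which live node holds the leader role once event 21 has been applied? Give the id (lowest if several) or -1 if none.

1

e1 timeout(1): 1[cand,b=6,-]
e2 deliver 1→0: 0[foll,b=6,-]
e3 deliver 0→1: ·
e4 deliver 1→3: 3[foll,b=6,-]
e5 deliver 3→1: 1[lead,b=6,-]
e6 deliver 1→4: 4[foll,b=6,-]
e7 deliver 4→1: ·
e8 propose(1,'w'): ·
e9 deliver 1→2: 2[foll,b=6,-]
e10 deliver 2→1: ·
e11 deliver 1→0: 0[foll,b=6,w]
e12 deliver 0→1: ·
e13 deliver 2→0: ·
e14 deliver 3→4: ·
e15 propose(1,'s'): ·
e16 deliver 1→0: 0[foll,b=6,w,s]
e17 deliver 0→1: ·
e18 deliver 1→4: 4[foll,b=6,w]
e19 deliver 4→1: 1[lead,b=6,s]
e20 deliver 1→3: 3[foll,b=6,w]
e21 deliver 3→1: ·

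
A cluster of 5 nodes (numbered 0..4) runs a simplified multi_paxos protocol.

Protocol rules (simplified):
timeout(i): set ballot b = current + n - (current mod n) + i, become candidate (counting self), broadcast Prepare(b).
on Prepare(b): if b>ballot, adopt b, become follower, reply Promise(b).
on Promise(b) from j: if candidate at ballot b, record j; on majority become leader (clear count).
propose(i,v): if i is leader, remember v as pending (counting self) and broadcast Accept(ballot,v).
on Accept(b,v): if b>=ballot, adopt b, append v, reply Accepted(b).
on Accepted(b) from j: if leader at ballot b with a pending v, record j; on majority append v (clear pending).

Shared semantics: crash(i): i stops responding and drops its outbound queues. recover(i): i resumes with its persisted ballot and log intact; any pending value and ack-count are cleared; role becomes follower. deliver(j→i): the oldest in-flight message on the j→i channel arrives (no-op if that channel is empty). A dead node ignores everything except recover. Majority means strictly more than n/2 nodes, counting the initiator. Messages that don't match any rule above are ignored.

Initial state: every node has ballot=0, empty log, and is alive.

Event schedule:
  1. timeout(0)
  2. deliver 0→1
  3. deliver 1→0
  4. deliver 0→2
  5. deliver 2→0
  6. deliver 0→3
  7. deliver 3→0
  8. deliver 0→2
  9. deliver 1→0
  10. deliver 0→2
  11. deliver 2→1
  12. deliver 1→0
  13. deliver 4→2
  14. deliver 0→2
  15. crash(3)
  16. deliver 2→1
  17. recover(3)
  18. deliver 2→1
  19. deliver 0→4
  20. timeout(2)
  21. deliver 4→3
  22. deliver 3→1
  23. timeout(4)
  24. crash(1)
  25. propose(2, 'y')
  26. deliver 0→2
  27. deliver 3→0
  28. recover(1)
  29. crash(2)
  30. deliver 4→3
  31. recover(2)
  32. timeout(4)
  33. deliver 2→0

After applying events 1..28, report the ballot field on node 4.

e1 timeout(0): 0[cand,b=5,-]
e2 deliver 0→1: 1[foll,b=5,-]
e3 deliver 1→0: ·
e4 deliver 0→2: 2[foll,b=5,-]
e5 deliver 2→0: 0[lead,b=5,-]
e6 deliver 0→3: 3[foll,b=5,-]
e7 deliver 3→0: ·
e8 deliver 0→2: ·
e9 deliver 1→0: ·
e10 deliver 0→2: ·
e11 deliver 2→1: ·
e12 deliver 1→0: ·
e13 deliver 4→2: ·
e14 deliver 0→2: ·
e15 crash(3): 3[✗foll,b=5,-]
e16 deliver 2→1: ·
e17 recover(3): 3[foll,b=5,-]
e18 deliver 2→1: ·
e19 deliver 0→4: 4[foll,b=5,-]
e20 timeout(2): 2[cand,b=12,-]
e21 deliver 4→3: ·
e22 deliver 3→1: ·
e23 timeout(4): 4[cand,b=14,-]
e24 crash(1): 1[✗foll,b=5,-]
e25 propose(2,'y'): ·
e26 deliver 0→2: ·
e27 deliver 3→0: ·
e28 recover(1): 1[foll,b=5,-]

14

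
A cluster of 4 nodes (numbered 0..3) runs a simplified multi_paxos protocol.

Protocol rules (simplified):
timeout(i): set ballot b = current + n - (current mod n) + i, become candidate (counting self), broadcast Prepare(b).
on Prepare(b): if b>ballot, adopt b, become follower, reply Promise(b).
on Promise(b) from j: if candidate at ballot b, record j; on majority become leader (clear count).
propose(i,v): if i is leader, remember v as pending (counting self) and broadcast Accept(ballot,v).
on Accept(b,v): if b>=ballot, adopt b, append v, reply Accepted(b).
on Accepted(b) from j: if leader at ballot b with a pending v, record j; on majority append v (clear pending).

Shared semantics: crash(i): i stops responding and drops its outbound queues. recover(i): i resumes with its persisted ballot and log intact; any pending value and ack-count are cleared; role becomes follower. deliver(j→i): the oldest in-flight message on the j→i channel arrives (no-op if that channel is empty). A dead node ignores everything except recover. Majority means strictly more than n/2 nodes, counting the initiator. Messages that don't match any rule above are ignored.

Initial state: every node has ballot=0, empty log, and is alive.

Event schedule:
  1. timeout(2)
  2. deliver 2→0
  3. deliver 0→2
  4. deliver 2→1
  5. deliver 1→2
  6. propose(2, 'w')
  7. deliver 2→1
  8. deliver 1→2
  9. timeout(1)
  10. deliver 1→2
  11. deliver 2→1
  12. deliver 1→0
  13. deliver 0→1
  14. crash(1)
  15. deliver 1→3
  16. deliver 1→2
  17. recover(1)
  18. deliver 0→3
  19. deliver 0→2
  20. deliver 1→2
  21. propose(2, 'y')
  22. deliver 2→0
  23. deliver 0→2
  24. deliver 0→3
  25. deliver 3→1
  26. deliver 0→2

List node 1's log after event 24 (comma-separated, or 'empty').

w

after 1 — timeout(2): n2:cand/b6/[-]
after 2 — deliver 2→0: n0:foll/b6/[-]
after 3 — deliver 0→2: ·
after 4 — deliver 2→1: n1:foll/b6/[-]
after 5 — deliver 1→2: n2:lead/b6/[-]
after 6 — propose(2,'w'): ·
after 7 — deliver 2→1: n1:foll/b6/[w]
after 8 — deliver 1→2: ·
after 9 — timeout(1): n1:cand/b9/[w]
after 10 — deliver 1→2: n2:foll/b9/[-]
after 11 — deliver 2→1: ·
after 12 — deliver 1→0: n0:foll/b9/[-]
after 13 — deliver 0→1: n1:lead/b9/[w]
after 14 — crash(1): n1:✗lead/b9/[w]
after 15 — deliver 1→3: ·
after 16 — deliver 1→2: ·
after 17 — recover(1): n1:foll/b9/[w]
after 18 — deliver 0→3: ·
after 19 — deliver 0→2: ·
after 20 — deliver 1→2: ·
after 21 — propose(2,'y'): ·
after 22 — deliver 2→0: ·
after 23 — deliver 0→2: ·
after 24 — deliver 0→3: ·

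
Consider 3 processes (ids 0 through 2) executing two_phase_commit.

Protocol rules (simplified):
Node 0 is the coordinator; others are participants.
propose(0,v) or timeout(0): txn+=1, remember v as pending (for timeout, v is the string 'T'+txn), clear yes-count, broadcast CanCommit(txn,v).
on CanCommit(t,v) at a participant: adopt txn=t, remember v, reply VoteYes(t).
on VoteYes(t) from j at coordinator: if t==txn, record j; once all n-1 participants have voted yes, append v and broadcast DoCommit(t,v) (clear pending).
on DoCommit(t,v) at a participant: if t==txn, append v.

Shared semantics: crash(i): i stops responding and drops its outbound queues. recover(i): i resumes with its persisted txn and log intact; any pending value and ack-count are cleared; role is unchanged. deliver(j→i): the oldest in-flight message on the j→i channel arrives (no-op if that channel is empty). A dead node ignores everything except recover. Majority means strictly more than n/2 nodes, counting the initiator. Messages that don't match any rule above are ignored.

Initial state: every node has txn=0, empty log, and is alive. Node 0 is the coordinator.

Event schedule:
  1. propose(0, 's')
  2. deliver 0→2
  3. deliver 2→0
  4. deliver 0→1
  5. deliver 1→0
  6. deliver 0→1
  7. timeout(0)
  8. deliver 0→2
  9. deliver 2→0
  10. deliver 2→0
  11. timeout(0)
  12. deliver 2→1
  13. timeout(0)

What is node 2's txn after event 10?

e1 propose(0,'s'): 0[coor,t=1,-]
e2 deliver 0→2: 2[part,t=1,-]
e3 deliver 2→0: ·
e4 deliver 0→1: 1[part,t=1,-]
e5 deliver 1→0: 0[coor,t=1,s]
e6 deliver 0→1: 1[part,t=1,s]
e7 timeout(0): 0[coor,t=2,s]
e8 deliver 0→2: 2[part,t=1,s]
e9 deliver 2→0: ·
e10 deliver 2→0: ·

1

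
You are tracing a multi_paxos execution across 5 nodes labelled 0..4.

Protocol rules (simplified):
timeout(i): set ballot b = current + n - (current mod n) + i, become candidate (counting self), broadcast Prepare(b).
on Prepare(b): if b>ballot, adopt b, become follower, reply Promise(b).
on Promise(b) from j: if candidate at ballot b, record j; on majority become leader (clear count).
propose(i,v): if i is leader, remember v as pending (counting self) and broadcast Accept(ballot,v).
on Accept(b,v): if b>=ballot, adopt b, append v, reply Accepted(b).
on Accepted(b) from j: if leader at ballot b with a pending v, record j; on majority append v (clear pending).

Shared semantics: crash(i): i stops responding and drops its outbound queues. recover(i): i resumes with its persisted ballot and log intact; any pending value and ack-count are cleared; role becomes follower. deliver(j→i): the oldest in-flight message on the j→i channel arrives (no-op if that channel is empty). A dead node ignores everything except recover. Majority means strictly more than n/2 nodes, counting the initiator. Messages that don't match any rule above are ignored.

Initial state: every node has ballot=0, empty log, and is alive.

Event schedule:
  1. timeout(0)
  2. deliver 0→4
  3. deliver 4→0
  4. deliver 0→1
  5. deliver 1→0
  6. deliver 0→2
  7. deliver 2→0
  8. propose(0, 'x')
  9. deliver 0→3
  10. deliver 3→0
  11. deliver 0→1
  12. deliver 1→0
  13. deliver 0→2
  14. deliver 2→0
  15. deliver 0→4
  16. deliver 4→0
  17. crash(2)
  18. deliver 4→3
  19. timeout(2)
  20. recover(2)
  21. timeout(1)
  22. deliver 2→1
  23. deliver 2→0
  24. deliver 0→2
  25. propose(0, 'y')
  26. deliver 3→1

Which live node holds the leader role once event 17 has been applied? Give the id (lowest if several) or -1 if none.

step 1 timeout(0): 0={cand,b=5,log=-}
step 2 deliver 0→4: 4={foll,b=5,log=-}
step 3 deliver 4→0: —
step 4 deliver 0→1: 1={foll,b=5,log=-}
step 5 deliver 1→0: 0={lead,b=5,log=-}
step 6 deliver 0→2: 2={foll,b=5,log=-}
step 7 deliver 2→0: —
step 8 propose(0,'x'): —
step 9 deliver 0→3: 3={foll,b=5,log=-}
step 10 deliver 3→0: —
step 11 deliver 0→1: 1={foll,b=5,log=x}
step 12 deliver 1→0: —
step 13 deliver 0→2: 2={foll,b=5,log=x}
step 14 deliver 2→0: 0={lead,b=5,log=x}
step 15 deliver 0→4: 4={foll,b=5,log=x}
step 16 deliver 4→0: —
step 17 crash(2): 2={✗foll,b=5,log=x}

0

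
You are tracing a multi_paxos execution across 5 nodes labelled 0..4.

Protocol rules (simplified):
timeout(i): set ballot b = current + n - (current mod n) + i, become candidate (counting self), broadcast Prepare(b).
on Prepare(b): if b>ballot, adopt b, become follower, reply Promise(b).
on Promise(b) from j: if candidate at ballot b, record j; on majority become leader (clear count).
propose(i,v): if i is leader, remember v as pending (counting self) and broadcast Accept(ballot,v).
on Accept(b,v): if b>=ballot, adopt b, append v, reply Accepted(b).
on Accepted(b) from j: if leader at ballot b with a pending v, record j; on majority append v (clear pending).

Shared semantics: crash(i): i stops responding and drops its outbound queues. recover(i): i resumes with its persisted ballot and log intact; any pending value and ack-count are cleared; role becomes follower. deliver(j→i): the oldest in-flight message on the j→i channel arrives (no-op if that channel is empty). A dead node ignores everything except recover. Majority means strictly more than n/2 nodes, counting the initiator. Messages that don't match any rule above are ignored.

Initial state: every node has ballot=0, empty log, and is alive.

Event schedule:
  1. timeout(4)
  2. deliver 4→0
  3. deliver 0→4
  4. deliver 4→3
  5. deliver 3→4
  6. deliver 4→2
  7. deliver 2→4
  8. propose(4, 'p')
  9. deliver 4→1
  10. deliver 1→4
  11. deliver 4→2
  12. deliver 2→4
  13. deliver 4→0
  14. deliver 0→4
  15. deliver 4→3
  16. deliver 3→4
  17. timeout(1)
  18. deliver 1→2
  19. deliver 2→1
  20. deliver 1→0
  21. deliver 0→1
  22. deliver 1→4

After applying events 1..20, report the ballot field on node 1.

11

[1] timeout(4) → N4(cand b9 [-])
[2] deliver 4→0 → N0(foll b9 [-])
[3] deliver 0→4 → ∅
[4] deliver 4→3 → N3(foll b9 [-])
[5] deliver 3→4 → N4(lead b9 [-])
[6] deliver 4→2 → N2(foll b9 [-])
[7] deliver 2→4 → ∅
[8] propose(4,'p') → ∅
[9] deliver 4→1 → N1(foll b9 [-])
[10] deliver 1→4 → ∅
[11] deliver 4→2 → N2(foll b9 [p])
[12] deliver 2→4 → ∅
[13] deliver 4→0 → N0(foll b9 [p])
[14] deliver 0→4 → N4(lead b9 [p])
[15] deliver 4→3 → N3(foll b9 [p])
[16] deliver 3→4 → ∅
[17] timeout(1) → N1(cand b11 [-])
[18] deliver 1→2 → N2(foll b11 [p])
[19] deliver 2→1 → ∅
[20] deliver 1→0 → N0(foll b11 [p])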